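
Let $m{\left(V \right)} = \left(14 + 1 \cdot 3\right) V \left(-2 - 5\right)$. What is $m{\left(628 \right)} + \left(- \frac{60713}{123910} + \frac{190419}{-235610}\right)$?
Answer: $- \frac{109089821165071}{1459721755} \approx -74733.0$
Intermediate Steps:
$m{\left(V \right)} = - 119 V$ ($m{\left(V \right)} = \left(14 + 3\right) V \left(-7\right) = 17 \left(- 7 V\right) = - 119 V$)
$m{\left(628 \right)} + \left(- \frac{60713}{123910} + \frac{190419}{-235610}\right) = \left(-119\right) 628 + \left(- \frac{60713}{123910} + \frac{190419}{-235610}\right) = -74732 + \left(\left(-60713\right) \frac{1}{123910} + 190419 \left(- \frac{1}{235610}\right)\right) = -74732 - \frac{1894970411}{1459721755} = - \frac{109089821165071}{1459721755}$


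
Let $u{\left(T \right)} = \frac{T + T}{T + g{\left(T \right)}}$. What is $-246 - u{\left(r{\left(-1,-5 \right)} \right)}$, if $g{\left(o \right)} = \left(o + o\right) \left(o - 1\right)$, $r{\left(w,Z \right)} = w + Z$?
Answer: $- \frac{3196}{13} \approx -245.85$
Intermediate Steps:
$r{\left(w,Z \right)} = Z + w$
$g{\left(o \right)} = 2 o \left(-1 + o\right)$
$u{\left(T \right)} = \frac{2 T}{T + 2 T \left(-1 + T\right)}$ ($u{\left(T \right)} = \frac{T + T}{T + 2 T \left(-1 + T\right)} = \frac{2 T}{T + 2 T \left(-1 + T\right)}$)
$-246 - u{\left(r{\left(-1,-5 \right)} \right)} = -246 - \frac{2}{-1 + 2 \left(-5 - 1\right)} = -246 - \frac{2}{-1 + 2 \left(-6\right)} = -246 - \frac{2}{-1 - 12} = -246 - \frac{2}{-13} = -246 - 2 \left(- \frac{1}{13}\right) = -246 - - \frac{2}{13} = -246 + \frac{2}{13} = - \frac{3196}{13}$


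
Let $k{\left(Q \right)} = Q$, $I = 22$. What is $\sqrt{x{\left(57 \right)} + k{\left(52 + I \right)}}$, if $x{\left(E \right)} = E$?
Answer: $\sqrt{131} \approx 11.446$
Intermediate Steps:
$\sqrt{x{\left(57 \right)} + k{\left(52 + I \right)}} = \sqrt{57 + \left(52 + 22\right)} = \sqrt{57 + 74} = \sqrt{131}$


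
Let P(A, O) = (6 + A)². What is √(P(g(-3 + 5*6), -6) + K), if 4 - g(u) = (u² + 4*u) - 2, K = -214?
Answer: √680411 ≈ 824.87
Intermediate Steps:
g(u) = 6 - u² - 4*u (g(u) = 4 - ((u² + 4*u) - 2) = 4 - (-2 + u² + 4*u) = 4 + (2 - u² - 4*u) = 6 - u² - 4*u)
√(P(g(-3 + 5*6), -6) + K) = √((6 + (6 - (-3 + 5*6)² - 4*(-3 + 5*6)))² - 214) = √((6 + (6 - (-3 + 30)² - 4*(-3 + 30)))² - 214) = √((6 + (6 - 1*27² - 4*27))² - 214) = √((6 + (6 - 1*729 - 108))² - 214) = √((6 + (6 - 729 - 108))² - 214) = √((6 - 831)² - 214) = √((-825)² - 214) = √(680625 - 214) = √680411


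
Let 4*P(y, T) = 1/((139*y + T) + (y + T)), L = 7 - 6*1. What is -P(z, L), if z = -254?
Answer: 1/142232 ≈ 7.0308e-6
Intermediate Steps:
L = 1 (L = 7 - 6 = 1)
P(y, T) = 1/(4*(2*T + 140*y)) (P(y, T) = 1/(4*((139*y + T) + (y + T))) = 1/(4*((T + 139*y) + (T + y))) = 1/(4*(2*T + 140*y)))
-P(z, L) = -1/(8*(1 + 70*(-254))) = -1/(8*(1 - 17780)) = -1/(8*(-17779)) = -(-1)/(8*17779) = -1*(-1/142232) = 1/142232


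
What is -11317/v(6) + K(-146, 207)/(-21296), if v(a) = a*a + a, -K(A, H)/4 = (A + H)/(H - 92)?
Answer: -3464471929/12857460 ≈ -269.45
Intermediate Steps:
K(A, H) = -4*(A + H)/(-92 + H) (K(A, H) = -4*(A + H)/(H - 92) = -4*(A + H)/(-92 + H))
v(a) = a + a² (v(a) = a² + a = a + a²)
-11317/v(6) + K(-146, 207)/(-21296) = -11317*1/(6*(1 + 6)) + (4*(-1*(-146) - 1*207)/(-92 + 207))/(-21296) = -11317/(6*7) + (4*(146 - 207)/115)*(-1/21296) = -11317/42 + (4*(1/115)*(-61))*(-1/21296) = -11317*1/42 - 244/115*(-1/21296) = -11317/42 + 61/612260 = -3464471929/12857460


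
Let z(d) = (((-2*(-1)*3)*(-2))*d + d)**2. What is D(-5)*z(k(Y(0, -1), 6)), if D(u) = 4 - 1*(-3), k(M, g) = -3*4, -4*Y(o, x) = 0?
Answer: 121968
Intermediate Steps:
Y(o, x) = 0 (Y(o, x) = -1/4*0 = 0)
k(M, g) = -12
z(d) = 121*d**2 (z(d) = (((2*3)*(-2))*d + d)**2 = ((6*(-2))*d + d)**2 = (-12*d + d)**2 = (-11*d)**2 = 121*d**2)
D(u) = 7 (D(u) = 4 + 3 = 7)
D(-5)*z(k(Y(0, -1), 6)) = 7*(121*(-12)**2) = 7*(121*144) = 7*17424 = 121968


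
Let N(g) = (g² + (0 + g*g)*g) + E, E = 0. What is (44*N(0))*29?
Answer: 0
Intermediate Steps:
N(g) = g² + g³ (N(g) = (g² + (0 + g*g)*g) + 0 = (g² + (0 + g²)*g) + 0 = (g² + g²*g) + 0 = (g² + g³) + 0 = g² + g³)
(44*N(0))*29 = (44*(0²*(1 + 0)))*29 = (44*(0*1))*29 = (44*0)*29 = 0*29 = 0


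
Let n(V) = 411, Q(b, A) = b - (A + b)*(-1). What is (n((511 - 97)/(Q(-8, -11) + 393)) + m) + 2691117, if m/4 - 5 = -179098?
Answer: 1975156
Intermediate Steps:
Q(b, A) = A + 2*b (Q(b, A) = b - (-A - b) = b + (A + b) = A + 2*b)
m = -716372 (m = 20 + 4*(-179098) = 20 - 716392 = -716372)
(n((511 - 97)/(Q(-8, -11) + 393)) + m) + 2691117 = (411 - 716372) + 2691117 = -715961 + 2691117 = 1975156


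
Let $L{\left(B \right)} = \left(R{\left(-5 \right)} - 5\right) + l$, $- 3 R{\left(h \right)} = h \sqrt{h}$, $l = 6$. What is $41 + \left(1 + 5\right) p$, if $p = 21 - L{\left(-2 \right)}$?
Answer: $161 - 10 i \sqrt{5} \approx 161.0 - 22.361 i$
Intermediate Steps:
$R{\left(h \right)} = - \frac{h^{\frac{3}{2}}}{3}$ ($R{\left(h \right)} = - \frac{h \sqrt{h}}{3} = - \frac{h^{\frac{3}{2}}}{3}$)
$L{\left(B \right)} = 1 + \frac{5 i \sqrt{5}}{3}$ ($L{\left(B \right)} = \left(- \frac{\left(-5\right)^{\frac{3}{2}}}{3} - 5\right) + 6 = \left(- \frac{\left(-5\right) i \sqrt{5}}{3} - 5\right) + 6 = \left(\frac{5 i \sqrt{5}}{3} - 5\right) + 6 = \left(-5 + \frac{5 i \sqrt{5}}{3}\right) + 6 = 1 + \frac{5 i \sqrt{5}}{3}$)
$p = 20 - \frac{5 i \sqrt{5}}{3}$ ($p = 21 - \left(1 + \frac{5 i \sqrt{5}}{3}\right) = 20 - \frac{5 i \sqrt{5}}{3} \approx 20.0 - 3.7268 i$)
$41 + \left(1 + 5\right) p = 41 + \left(1 + 5\right) \left(20 - \frac{5 i \sqrt{5}}{3}\right) = 41 + 6 \left(20 - \frac{5 i \sqrt{5}}{3}\right) = 41 + \left(120 - 10 i \sqrt{5}\right) = 161 - 10 i \sqrt{5}$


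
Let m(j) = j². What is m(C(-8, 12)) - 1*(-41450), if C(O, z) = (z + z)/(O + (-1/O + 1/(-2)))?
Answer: 186105914/4489 ≈ 41458.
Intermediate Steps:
C(O, z) = 2*z/(-½ + O - 1/O) (C(O, z) = (2*z)/(O + (-1/O + 1*(-½))) = (2*z)/(O + (-1/O - ½)) = (2*z)/(O + (-½ - 1/O)) = (2*z)/(-½ + O - 1/O) = 2*z/(-½ + O - 1/O))
m(C(-8, 12)) - 1*(-41450) = (4*(-8)*12/(-2 - 1*(-8) + 2*(-8)²))² - 1*(-41450) = (4*(-8)*12/(-2 + 8 + 2*64))² + 41450 = (4*(-8)*12/(-2 + 8 + 128))² + 41450 = (4*(-8)*12/134)² + 41450 = (4*(-8)*12*(1/134))² + 41450 = (-192/67)² + 41450 = 36864/4489 + 41450 = 186105914/4489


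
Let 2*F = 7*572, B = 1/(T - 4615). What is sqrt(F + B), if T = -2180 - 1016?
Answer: sqrt(122145457631)/7811 ≈ 44.744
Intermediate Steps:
T = -3196
B = -1/7811 (B = 1/(-3196 - 4615) = 1/(-7811) = -1/7811 ≈ -0.00012802)
F = 2002 (F = (7*572)/2 = (1/2)*4004 = 2002)
sqrt(F + B) = sqrt(2002 - 1/7811) = sqrt(15637621/7811) = sqrt(122145457631)/7811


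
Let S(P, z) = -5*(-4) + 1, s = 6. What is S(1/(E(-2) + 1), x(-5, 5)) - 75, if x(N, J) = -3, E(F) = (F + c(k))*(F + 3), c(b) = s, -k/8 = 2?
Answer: -54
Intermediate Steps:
k = -16 (k = -8*2 = -16)
c(b) = 6
E(F) = (3 + F)*(6 + F) (E(F) = (F + 6)*(F + 3) = (6 + F)*(3 + F) = (3 + F)*(6 + F))
S(P, z) = 21 (S(P, z) = 20 + 1 = 21)
S(1/(E(-2) + 1), x(-5, 5)) - 75 = 21 - 75 = -54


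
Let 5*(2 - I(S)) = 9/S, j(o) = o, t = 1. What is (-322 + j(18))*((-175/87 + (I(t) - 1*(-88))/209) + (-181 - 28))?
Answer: 306331888/4785 ≈ 64019.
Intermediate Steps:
I(S) = 2 - 9/(5*S)
(-322 + j(18))*((-175/87 + (I(t) - 1*(-88))/209) + (-181 - 28)) = (-322 + 18)*((-175/87 + ((2 - 9/5/1) - 1*(-88))/209) + (-181 - 28)) = -304*((-175*1/87 + ((2 - 9/5*1) + 88)*(1/209)) - 209) = -304*((-175/87 + ((2 - 9/5) + 88)*(1/209)) - 209) = -304*((-175/87 + (1/5 + 88)*(1/209)) - 209) = -304*((-175/87 + (441/5)*(1/209)) - 209) = -304*((-175/87 + 441/1045) - 209) = -304*(-144508/90915 - 209) = -304*(-19145743/90915) = 306331888/4785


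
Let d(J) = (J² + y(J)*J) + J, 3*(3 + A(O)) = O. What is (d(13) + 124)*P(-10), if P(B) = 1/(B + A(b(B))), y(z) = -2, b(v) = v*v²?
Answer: -840/1039 ≈ -0.80847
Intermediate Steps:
b(v) = v³
A(O) = -3 + O/3
P(B) = 1/(-3 + B + B³/3) (P(B) = 1/(B + (-3 + B³/3)) = 1/(-3 + B + B³/3))
d(J) = J² - J (d(J) = (J² - 2*J) + J = J² - J)
(d(13) + 124)*P(-10) = (13*(-1 + 13) + 124)*(3/(-9 + (-10)³ + 3*(-10))) = (13*12 + 124)*(3/(-9 - 1000 - 30)) = (156 + 124)*(3/(-1039)) = 280*(3*(-1/1039)) = 280*(-3/1039) = -840/1039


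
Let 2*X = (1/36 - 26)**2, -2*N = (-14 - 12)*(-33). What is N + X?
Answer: -237743/2592 ≈ -91.722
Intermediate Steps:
N = -429 (N = -(-14 - 12)*(-33)/2 = -(-13)*(-33) = -1/2*858 = -429)
X = 874225/2592 (X = (1/36 - 26)**2/2 = (-935/36)**2/2 = (1/2)*(874225/1296) = 874225/2592 ≈ 337.28)
N + X = -429 + 874225/2592 = -237743/2592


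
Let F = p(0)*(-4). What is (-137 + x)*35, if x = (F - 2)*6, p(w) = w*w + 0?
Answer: -5215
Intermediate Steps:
p(w) = w**2 (p(w) = w**2 + 0 = w**2)
F = 0 (F = 0**2*(-4) = 0*(-4) = 0)
x = -12 (x = (0 - 2)*6 = -2*6 = -12)
(-137 + x)*35 = (-137 - 12)*35 = -149*35 = -5215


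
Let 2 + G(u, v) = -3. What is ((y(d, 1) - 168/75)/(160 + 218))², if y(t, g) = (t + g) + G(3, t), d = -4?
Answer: 16384/22325625 ≈ 0.00073387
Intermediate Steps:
G(u, v) = -5 (G(u, v) = -2 - 3 = -5)
y(t, g) = -5 + g + t (y(t, g) = (t + g) - 5 = (g + t) - 5 = -5 + g + t)
((y(d, 1) - 168/75)/(160 + 218))² = (((-5 + 1 - 4) - 168/75)/(160 + 218))² = ((-8 - 168*1/75)/378)² = ((-8 - 56/25)*(1/378))² = (-256/25*1/378)² = (-128/4725)² = 16384/22325625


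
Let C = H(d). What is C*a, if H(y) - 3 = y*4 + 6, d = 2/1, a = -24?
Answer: -408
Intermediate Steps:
d = 2 (d = 2*1 = 2)
H(y) = 9 + 4*y (H(y) = 3 + (y*4 + 6) = 3 + (4*y + 6) = 3 + (6 + 4*y) = 9 + 4*y)
C = 17 (C = 9 + 4*2 = 9 + 8 = 17)
C*a = 17*(-24) = -408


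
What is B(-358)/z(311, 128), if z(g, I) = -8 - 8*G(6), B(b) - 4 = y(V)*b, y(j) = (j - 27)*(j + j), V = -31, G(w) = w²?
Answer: 321841/74 ≈ 4349.2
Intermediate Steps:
y(j) = 2*j*(-27 + j) (y(j) = (-27 + j)*(2*j) = 2*j*(-27 + j))
B(b) = 4 + 3596*b (B(b) = 4 + (2*(-31)*(-27 - 31))*b = 4 + (2*(-31)*(-58))*b = 4 + 3596*b)
z(g, I) = -296 (z(g, I) = -8 - 8*6² = -8 - 8*36 = -8 - 288 = -296)
B(-358)/z(311, 128) = (4 + 3596*(-358))/(-296) = (4 - 1287368)*(-1/296) = -1287364*(-1/296) = 321841/74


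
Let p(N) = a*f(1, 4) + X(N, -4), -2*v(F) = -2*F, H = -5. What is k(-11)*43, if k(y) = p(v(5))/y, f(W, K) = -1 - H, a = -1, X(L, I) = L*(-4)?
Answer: 1032/11 ≈ 93.818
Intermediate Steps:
v(F) = F (v(F) = -(-1)*F = F)
X(L, I) = -4*L
f(W, K) = 4 (f(W, K) = -1 - 1*(-5) = -1 + 5 = 4)
p(N) = -4 - 4*N (p(N) = -1*4 - 4*N = -4 - 4*N)
k(y) = -24/y (k(y) = (-4 - 4*5)/y = (-4 - 20)/y = -24/y)
k(-11)*43 = -24/(-11)*43 = -24*(-1/11)*43 = (24/11)*43 = 1032/11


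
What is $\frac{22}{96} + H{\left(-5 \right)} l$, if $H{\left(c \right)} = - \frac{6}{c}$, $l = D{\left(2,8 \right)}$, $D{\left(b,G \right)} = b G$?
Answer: $\frac{4663}{240} \approx 19.429$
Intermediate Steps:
$D{\left(b,G \right)} = G b$
$l = 16$ ($l = 8 \cdot 2 = 16$)
$\frac{22}{96} + H{\left(-5 \right)} l = \frac{22}{96} + - \frac{6}{-5} \cdot 16 = 22 \cdot \frac{1}{96} + \left(-6\right) \left(- \frac{1}{5}\right) 16 = \frac{11}{48} + \frac{6}{5} \cdot 16 = \frac{11}{48} + \frac{96}{5} = \frac{4663}{240}$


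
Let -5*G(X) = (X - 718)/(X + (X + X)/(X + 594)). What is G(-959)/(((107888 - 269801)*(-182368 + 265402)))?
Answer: 40807/1560061275949638 ≈ 2.6157e-11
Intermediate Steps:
G(X) = -(-718 + X)/(5*(X + 2*X/(594 + X))) (G(X) = -(X - 718)/(5*(X + (X + X)/(X + 594))) = -(-718 + X)/(5*(X + (2*X)/(594 + X))) = -(-718 + X)/(5*(X + 2*X/(594 + X))))
G(-959)/(((107888 - 269801)*(-182368 + 265402))) = ((⅕)*(426492 - 1*(-959)² + 124*(-959))/(-959*(596 - 959)))/(((107888 - 269801)*(-182368 + 265402))) = ((⅕)*(-1/959)*(426492 - 1*919681 - 118916)/(-363))/((-161913*83034)) = ((⅕)*(-1/959)*(-1/363)*(426492 - 919681 - 118916))/(-13444284042) = ((⅕)*(-1/959)*(-1/363)*(-612105))*(-1/13444284042) = -40807/116039*(-1/13444284042) = 40807/1560061275949638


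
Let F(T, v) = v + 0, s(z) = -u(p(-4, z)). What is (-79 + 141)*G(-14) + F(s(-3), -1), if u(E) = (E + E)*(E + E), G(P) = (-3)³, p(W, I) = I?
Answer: -1675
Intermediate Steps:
G(P) = -27
u(E) = 4*E² (u(E) = (2*E)*(2*E) = 4*E²)
s(z) = -4*z²
F(T, v) = v
(-79 + 141)*G(-14) + F(s(-3), -1) = (-79 + 141)*(-27) - 1 = 62*(-27) - 1 = -1674 - 1 = -1675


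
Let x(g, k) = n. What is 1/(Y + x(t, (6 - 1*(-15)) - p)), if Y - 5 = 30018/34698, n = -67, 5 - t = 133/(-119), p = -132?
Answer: -5783/353543 ≈ -0.016357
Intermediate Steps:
t = 104/17 (t = 5 - 133/(-119) = 5 - 133*(-1)/119 = 5 - 1*(-19/17) = 5 + 19/17 = 104/17 ≈ 6.1176)
x(g, k) = -67
Y = 33918/5783 (Y = 5 + 30018/34698 = 5 + 30018*(1/34698) = 5 + 5003/5783 = 33918/5783 ≈ 5.8651)
1/(Y + x(t, (6 - 1*(-15)) - p)) = 1/(33918/5783 - 67) = 1/(-353543/5783) = -5783/353543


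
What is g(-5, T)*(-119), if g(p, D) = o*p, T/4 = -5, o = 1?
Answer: 595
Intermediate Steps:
T = -20 (T = 4*(-5) = -20)
g(p, D) = p (g(p, D) = 1*p = p)
g(-5, T)*(-119) = -5*(-119) = 595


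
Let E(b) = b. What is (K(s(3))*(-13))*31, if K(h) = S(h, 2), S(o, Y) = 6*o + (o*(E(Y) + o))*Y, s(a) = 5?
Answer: -40300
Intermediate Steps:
S(o, Y) = 6*o + Y*o*(Y + o) (S(o, Y) = 6*o + (o*(Y + o))*Y = 6*o + Y*o*(Y + o))
K(h) = h*(10 + 2*h) (K(h) = h*(6 + 2² + 2*h) = h*(6 + 4 + 2*h) = h*(10 + 2*h))
(K(s(3))*(-13))*31 = ((2*5*(5 + 5))*(-13))*31 = ((2*5*10)*(-13))*31 = (100*(-13))*31 = -1300*31 = -40300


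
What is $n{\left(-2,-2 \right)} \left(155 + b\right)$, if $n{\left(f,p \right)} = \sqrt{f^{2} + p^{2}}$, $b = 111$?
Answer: $532 \sqrt{2} \approx 752.36$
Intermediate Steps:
$n{\left(-2,-2 \right)} \left(155 + b\right) = \sqrt{\left(-2\right)^{2} + \left(-2\right)^{2}} \left(155 + 111\right) = \sqrt{4 + 4} \cdot 266 = \sqrt{8} \cdot 266 = 2 \sqrt{2} \cdot 266 = 532 \sqrt{2}$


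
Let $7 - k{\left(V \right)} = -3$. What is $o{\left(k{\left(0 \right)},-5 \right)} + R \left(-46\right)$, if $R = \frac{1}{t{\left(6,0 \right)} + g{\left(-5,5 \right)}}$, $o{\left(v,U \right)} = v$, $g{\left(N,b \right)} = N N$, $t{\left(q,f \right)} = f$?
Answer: $\frac{204}{25} \approx 8.16$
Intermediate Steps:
$k{\left(V \right)} = 10$ ($k{\left(V \right)} = 7 - -3 = 7 + 3 = 10$)
$g{\left(N,b \right)} = N^{2}$
$R = \frac{1}{25}$ ($R = \frac{1}{0 + \left(-5\right)^{2}} = \frac{1}{0 + 25} = \frac{1}{25} \approx 0.04$)
$o{\left(k{\left(0 \right)},-5 \right)} + R \left(-46\right) = 10 + \frac{1}{25} \left(-46\right) = 10 - \frac{46}{25} = \frac{204}{25}$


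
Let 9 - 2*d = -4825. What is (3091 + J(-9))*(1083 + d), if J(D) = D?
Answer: 10787000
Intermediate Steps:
d = 2417 (d = 9/2 - ½*(-4825) = 9/2 + 4825/2 = 2417)
(3091 + J(-9))*(1083 + d) = (3091 - 9)*(1083 + 2417) = 3082*3500 = 10787000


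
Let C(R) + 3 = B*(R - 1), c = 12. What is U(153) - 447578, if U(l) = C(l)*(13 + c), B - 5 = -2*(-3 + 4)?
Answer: -436253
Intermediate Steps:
B = 3 (B = 5 - 2*(-3 + 4) = 5 - 2*1 = 5 - 2 = 3)
C(R) = -6 + 3*R (C(R) = -3 + 3*(R - 1) = -3 + 3*(-1 + R) = -3 + (-3 + 3*R) = -6 + 3*R)
U(l) = -150 + 75*l (U(l) = (-6 + 3*l)*(13 + 12) = (-6 + 3*l)*25 = -150 + 75*l)
U(153) - 447578 = (-150 + 75*153) - 447578 = (-150 + 11475) - 447578 = 11325 - 447578 = -436253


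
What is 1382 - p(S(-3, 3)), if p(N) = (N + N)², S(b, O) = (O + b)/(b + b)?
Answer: 1382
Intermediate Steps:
S(b, O) = (O + b)/(2*b) (S(b, O) = (O + b)/((2*b)) = (O + b)*(1/(2*b)) = (O + b)/(2*b))
p(N) = 4*N² (p(N) = (2*N)² = 4*N²)
1382 - p(S(-3, 3)) = 1382 - 4*((½)*(3 - 3)/(-3))² = 1382 - 4*((½)*(-⅓)*0)² = 1382 - 4*0² = 1382 - 4*0 = 1382 - 1*0 = 1382 + 0 = 1382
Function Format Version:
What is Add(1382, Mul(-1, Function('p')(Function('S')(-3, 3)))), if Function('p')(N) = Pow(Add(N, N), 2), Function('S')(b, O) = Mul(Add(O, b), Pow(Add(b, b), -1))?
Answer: 1382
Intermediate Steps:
Function('S')(b, O) = Mul(Rational(1, 2), Pow(b, -1), Add(O, b)) (Function('S')(b, O) = Mul(Add(O, b), Pow(Mul(2, b), -1)) = Mul(Add(O, b), Mul(Rational(1, 2), Pow(b, -1))) = Mul(Rational(1, 2), Pow(b, -1), Add(O, b)))
Function('p')(N) = Mul(4, Pow(N, 2)) (Function('p')(N) = Pow(Mul(2, N), 2) = Mul(4, Pow(N, 2)))
Add(1382, Mul(-1, Function('p')(Function('S')(-3, 3)))) = Add(1382, Mul(-1, Mul(4, Pow(Mul(Rational(1, 2), Pow(-3, -1), Add(3, -3)), 2)))) = Add(1382, Mul(-1, Mul(4, Pow(Mul(Rational(1, 2), Rational(-1, 3), 0), 2)))) = Add(1382, Mul(-1, Mul(4, Pow(0, 2)))) = Add(1382, Mul(-1, Mul(4, 0))) = Add(1382, Mul(-1, 0)) = Add(1382, 0) = 1382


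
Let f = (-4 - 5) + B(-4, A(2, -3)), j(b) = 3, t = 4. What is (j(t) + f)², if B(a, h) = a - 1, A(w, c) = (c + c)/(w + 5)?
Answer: 121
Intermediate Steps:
A(w, c) = 2*c/(5 + w) (A(w, c) = (2*c)/(5 + w) = 2*c/(5 + w))
B(a, h) = -1 + a
f = -14 (f = (-4 - 5) + (-1 - 4) = -9 - 5 = -14)
(j(t) + f)² = (3 - 14)² = (-11)² = 121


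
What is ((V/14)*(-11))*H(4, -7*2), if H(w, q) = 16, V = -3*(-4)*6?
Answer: -6336/7 ≈ -905.14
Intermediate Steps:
V = 72 (V = 12*6 = 72)
((V/14)*(-11))*H(4, -7*2) = ((72/14)*(-11))*16 = ((72*(1/14))*(-11))*16 = ((36/7)*(-11))*16 = -396/7*16 = -6336/7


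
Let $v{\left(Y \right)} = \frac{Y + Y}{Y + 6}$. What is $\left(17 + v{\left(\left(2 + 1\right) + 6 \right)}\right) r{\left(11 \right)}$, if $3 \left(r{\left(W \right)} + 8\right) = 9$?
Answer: $-91$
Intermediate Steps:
$v{\left(Y \right)} = \frac{2 Y}{6 + Y}$
$r{\left(W \right)} = -5$ ($r{\left(W \right)} = -8 + \frac{1}{3} \cdot 9 = -8 + 3 = -5$)
$\left(17 + v{\left(\left(2 + 1\right) + 6 \right)}\right) r{\left(11 \right)} = \left(17 + \frac{2 \left(\left(2 + 1\right) + 6\right)}{6 + \left(\left(2 + 1\right) + 6\right)}\right) \left(-5\right) = \left(17 + \frac{2 \left(3 + 6\right)}{6 + \left(3 + 6\right)}\right) \left(-5\right) = \left(17 + 2 \cdot 9 \frac{1}{6 + 9}\right) \left(-5\right) = \left(17 + 2 \cdot 9 \cdot \frac{1}{15}\right) \left(-5\right) = \left(17 + \frac{6}{5}\right) \left(-5\right) = \frac{91}{5} \left(-5\right) = -91$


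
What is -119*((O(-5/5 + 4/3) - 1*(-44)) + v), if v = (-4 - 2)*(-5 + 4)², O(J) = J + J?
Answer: -13804/3 ≈ -4601.3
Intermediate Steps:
O(J) = 2*J
v = -6 (v = -6*(-1)² = -6*1 = -6)
-119*((O(-5/5 + 4/3) - 1*(-44)) + v) = -119*((2*(-5/5 + 4/3) - 1*(-44)) - 6) = -119*((2*(-5*⅕ + 4*(⅓)) + 44) - 6) = -119*((2*(-1 + 4/3) + 44) - 6) = -119*((2*(⅓) + 44) - 6) = -119*((⅔ + 44) - 6) = -119*(134/3 - 6) = -119*116/3 = -13804/3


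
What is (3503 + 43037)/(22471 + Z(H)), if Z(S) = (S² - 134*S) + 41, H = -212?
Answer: 11635/23966 ≈ 0.48548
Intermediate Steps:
Z(S) = 41 + S² - 134*S
(3503 + 43037)/(22471 + Z(H)) = (3503 + 43037)/(22471 + (41 + (-212)² - 134*(-212))) = 46540/(22471 + (41 + 44944 + 28408)) = 46540/(22471 + 73393) = 46540/95864 = 46540*(1/95864) = 11635/23966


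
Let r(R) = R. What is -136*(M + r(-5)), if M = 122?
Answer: -15912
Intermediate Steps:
-136*(M + r(-5)) = -136*(122 - 5) = -136*117 = -15912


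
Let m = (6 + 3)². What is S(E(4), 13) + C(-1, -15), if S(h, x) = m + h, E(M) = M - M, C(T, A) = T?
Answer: 80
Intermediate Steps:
m = 81 (m = 9² = 81)
E(M) = 0
S(h, x) = 81 + h
S(E(4), 13) + C(-1, -15) = (81 + 0) - 1 = 81 - 1 = 80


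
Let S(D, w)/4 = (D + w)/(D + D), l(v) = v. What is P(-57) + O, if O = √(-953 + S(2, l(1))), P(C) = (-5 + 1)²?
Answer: 16 + 5*I*√38 ≈ 16.0 + 30.822*I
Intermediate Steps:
P(C) = 16 (P(C) = (-4)² = 16)
S(D, w) = 2*(D + w)/D (S(D, w) = 4*((D + w)/(D + D)) = 4*((D + w)/((2*D))) = 4*((D + w)*(1/(2*D))) = 4*((D + w)/(2*D)) = 2*(D + w)/D)
O = 5*I*√38 (O = √(-953 + (2 + 2*1/2)) = √(-953 + (2 + 2*1*(½))) = √(-953 + (2 + 1)) = √(-953 + 3) = √(-950) = 5*I*√38 ≈ 30.822*I)
P(-57) + O = 16 + 5*I*√38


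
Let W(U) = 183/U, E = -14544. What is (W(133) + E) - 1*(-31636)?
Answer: 2273419/133 ≈ 17093.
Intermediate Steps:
(W(133) + E) - 1*(-31636) = (183/133 - 14544) - 1*(-31636) = (183*(1/133) - 14544) + 31636 = (183/133 - 14544) + 31636 = -1934169/133 + 31636 = 2273419/133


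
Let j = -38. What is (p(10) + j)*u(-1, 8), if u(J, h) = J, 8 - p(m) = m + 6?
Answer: 46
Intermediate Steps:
p(m) = 2 - m (p(m) = 8 - (m + 6) = 8 - (6 + m) = 8 + (-6 - m) = 2 - m)
(p(10) + j)*u(-1, 8) = ((2 - 1*10) - 38)*(-1) = ((2 - 10) - 38)*(-1) = (-8 - 38)*(-1) = -46*(-1) = 46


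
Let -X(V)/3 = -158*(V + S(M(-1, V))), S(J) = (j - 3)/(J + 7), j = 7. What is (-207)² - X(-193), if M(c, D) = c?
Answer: 134015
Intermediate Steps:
S(J) = 4/(7 + J) (S(J) = (7 - 3)/(J + 7) = 4/(7 + J))
X(V) = 316 + 474*V (X(V) = -(-474)*(V + 4/(7 - 1)) = -(-474)*(V + 4/6) = -(-474)*(V + 4*(⅙)) = -(-474)*(V + ⅔) = -(-474)*(⅔ + V) = -3*(-316/3 - 158*V) = 316 + 474*V)
(-207)² - X(-193) = (-207)² - (316 + 474*(-193)) = 42849 - (316 - 91482) = 42849 - 1*(-91166) = 42849 + 91166 = 134015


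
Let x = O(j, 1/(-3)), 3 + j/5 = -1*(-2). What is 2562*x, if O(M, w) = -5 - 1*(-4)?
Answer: -2562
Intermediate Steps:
j = -5 (j = -15 + 5*(-1*(-2)) = -15 + 5*2 = -15 + 10 = -5)
O(M, w) = -1 (O(M, w) = -5 + 4 = -1)
x = -1
2562*x = 2562*(-1) = -2562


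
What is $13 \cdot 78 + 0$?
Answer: $1014$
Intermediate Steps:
$13 \cdot 78 + 0 = 1014 + 0 = 1014$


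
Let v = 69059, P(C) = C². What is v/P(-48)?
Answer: 69059/2304 ≈ 29.974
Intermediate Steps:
v/P(-48) = 69059/((-48)²) = 69059/2304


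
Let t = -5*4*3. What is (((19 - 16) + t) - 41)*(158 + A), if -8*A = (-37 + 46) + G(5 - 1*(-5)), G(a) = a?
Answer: -61005/4 ≈ -15251.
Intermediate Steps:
t = -60 (t = -20*3 = -60)
A = -19/8 (A = -((-37 + 46) + (5 - 1*(-5)))/8 = -(9 + (5 + 5))/8 = -(9 + 10)/8 = -⅛*19 = -19/8 ≈ -2.3750)
(((19 - 16) + t) - 41)*(158 + A) = (((19 - 16) - 60) - 41)*(158 - 19/8) = ((3 - 60) - 41)*(1245/8) = (-57 - 41)*(1245/8) = -98*1245/8 = -61005/4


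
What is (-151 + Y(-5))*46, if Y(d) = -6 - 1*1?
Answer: -7268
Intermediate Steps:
Y(d) = -7 (Y(d) = -6 - 1 = -7)
(-151 + Y(-5))*46 = (-151 - 7)*46 = -158*46 = -7268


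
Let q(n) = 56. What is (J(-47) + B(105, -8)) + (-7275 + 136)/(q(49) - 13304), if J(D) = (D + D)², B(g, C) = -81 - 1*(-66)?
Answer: 116867747/13248 ≈ 8821.5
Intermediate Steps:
B(g, C) = -15 (B(g, C) = -81 + 66 = -15)
J(D) = 4*D² (J(D) = (2*D)² = 4*D²)
(J(-47) + B(105, -8)) + (-7275 + 136)/(q(49) - 13304) = (4*(-47)² - 15) + (-7275 + 136)/(56 - 13304) = (4*2209 - 15) - 7139/(-13248) = (8836 - 15) - 7139*(-1/13248) = 8821 + 7139/13248 = 116867747/13248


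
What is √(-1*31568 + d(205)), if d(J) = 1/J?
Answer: I*√1326644995/205 ≈ 177.67*I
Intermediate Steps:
√(-1*31568 + d(205)) = √(-1*31568 + 1/205) = √(-31568 + 1/205) = √(-6471439/205) = I*√1326644995/205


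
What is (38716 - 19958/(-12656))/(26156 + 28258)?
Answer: 245004827/344331792 ≈ 0.71154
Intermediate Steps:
(38716 - 19958/(-12656))/(26156 + 28258) = (38716 - 19958*(-1/12656))/54414 = (38716 + 9979/6328)*(1/54414) = (245004827/6328)*(1/54414) = 245004827/344331792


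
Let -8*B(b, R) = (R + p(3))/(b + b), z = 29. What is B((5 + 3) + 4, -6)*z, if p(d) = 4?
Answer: 29/96 ≈ 0.30208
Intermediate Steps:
B(b, R) = -(4 + R)/(16*b) (B(b, R) = -(R + 4)/(8*(b + b)) = -(4 + R)/(8*(2*b)) = -(4 + R)*1/(2*b)/8 = -(4 + R)/(16*b))
B((5 + 3) + 4, -6)*z = ((-4 - 1*(-6))/(16*((5 + 3) + 4)))*29 = ((-4 + 6)/(16*(8 + 4)))*29 = ((1/16)*2/12)*29 = ((1/16)*(1/12)*2)*29 = (1/96)*29 = 29/96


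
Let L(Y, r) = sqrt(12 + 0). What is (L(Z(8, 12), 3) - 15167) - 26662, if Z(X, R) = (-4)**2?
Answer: -41829 + 2*sqrt(3) ≈ -41826.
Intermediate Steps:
Z(X, R) = 16
L(Y, r) = 2*sqrt(3) (L(Y, r) = sqrt(12) = 2*sqrt(3))
(L(Z(8, 12), 3) - 15167) - 26662 = (2*sqrt(3) - 15167) - 26662 = (-15167 + 2*sqrt(3)) - 26662 = -41829 + 2*sqrt(3)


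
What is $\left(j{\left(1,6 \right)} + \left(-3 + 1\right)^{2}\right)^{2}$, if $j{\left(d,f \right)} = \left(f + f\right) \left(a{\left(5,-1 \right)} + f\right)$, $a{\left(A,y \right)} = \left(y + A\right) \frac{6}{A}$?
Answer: $\frac{446224}{25} \approx 17849.0$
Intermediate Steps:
$a{\left(A,y \right)} = \frac{6 \left(A + y\right)}{A}$ ($a{\left(A,y \right)} = \left(A + y\right) \frac{6}{A} = \frac{6 \left(A + y\right)}{A}$)
$j{\left(d,f \right)} = 2 f \left(\frac{24}{5} + f\right)$ ($j{\left(d,f \right)} = \left(f + f\right) \left(\left(6 + 6 \left(-1\right) \frac{1}{5}\right) + f\right) = 2 f \left(\left(6 + 6 \left(-1\right) \frac{1}{5}\right) + f\right) = 2 f \left(\left(6 - \frac{6}{5}\right) + f\right) = 2 f \left(\frac{24}{5} + f\right)$)
$\left(j{\left(1,6 \right)} + \left(-3 + 1\right)^{2}\right)^{2} = \left(\frac{2}{5} \cdot 6 \left(24 + 5 \cdot 6\right) + \left(-3 + 1\right)^{2}\right)^{2} = \left(\frac{2}{5} \cdot 6 \left(24 + 30\right) + \left(-2\right)^{2}\right)^{2} = \left(\frac{2}{5} \cdot 6 \cdot 54 + 4\right)^{2} = \left(\frac{648}{5} + 4\right)^{2} = \left(\frac{668}{5}\right)^{2} = \frac{446224}{25}$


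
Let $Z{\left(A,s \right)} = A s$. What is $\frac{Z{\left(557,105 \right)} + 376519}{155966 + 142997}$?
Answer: $\frac{435004}{298963} \approx 1.455$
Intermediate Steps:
$\frac{Z{\left(557,105 \right)} + 376519}{155966 + 142997} = \frac{557 \cdot 105 + 376519}{155966 + 142997} = \frac{58485 + 376519}{298963} = 435004 \cdot \frac{1}{298963} = \frac{435004}{298963}$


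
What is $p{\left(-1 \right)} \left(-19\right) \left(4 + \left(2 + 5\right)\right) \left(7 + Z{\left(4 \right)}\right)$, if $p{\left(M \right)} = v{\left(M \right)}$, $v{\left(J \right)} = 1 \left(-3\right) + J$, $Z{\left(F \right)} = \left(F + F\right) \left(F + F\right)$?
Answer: $59356$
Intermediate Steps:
$Z{\left(F \right)} = 4 F^{2}$ ($Z{\left(F \right)} = 2 F 2 F = 4 F^{2}$)
$v{\left(J \right)} = -3 + J$
$p{\left(M \right)} = -3 + M$
$p{\left(-1 \right)} \left(-19\right) \left(4 + \left(2 + 5\right)\right) \left(7 + Z{\left(4 \right)}\right) = \left(-3 - 1\right) \left(-19\right) \left(4 + \left(2 + 5\right)\right) \left(7 + 4 \cdot 4^{2}\right) = \left(-4\right) \left(-19\right) \left(4 + 7\right) \left(7 + 4 \cdot 16\right) = 76 \cdot 11 \left(7 + 64\right) = 76 \cdot 11 \cdot 71 = 76 \cdot 781 = 59356$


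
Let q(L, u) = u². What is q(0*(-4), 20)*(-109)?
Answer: -43600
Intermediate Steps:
q(0*(-4), 20)*(-109) = 20²*(-109) = 400*(-109) = -43600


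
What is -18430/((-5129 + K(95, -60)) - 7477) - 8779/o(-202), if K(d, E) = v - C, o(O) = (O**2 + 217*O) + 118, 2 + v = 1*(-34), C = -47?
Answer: 32847933/7335328 ≈ 4.4780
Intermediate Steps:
v = -36 (v = -2 + 1*(-34) = -2 - 34 = -36)
o(O) = 118 + O**2 + 217*O
K(d, E) = 11 (K(d, E) = -36 - 1*(-47) = -36 + 47 = 11)
-18430/((-5129 + K(95, -60)) - 7477) - 8779/o(-202) = -18430/((-5129 + 11) - 7477) - 8779/(118 + (-202)**2 + 217*(-202)) = -18430/(-5118 - 7477) - 8779/(118 + 40804 - 43834) = -18430/(-12595) - 8779/(-2912) = -18430*(-1/12595) - 8779*(-1/2912) = 3686/2519 + 8779/2912 = 32847933/7335328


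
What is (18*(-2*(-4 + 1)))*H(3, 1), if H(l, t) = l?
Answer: 324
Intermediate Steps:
(18*(-2*(-4 + 1)))*H(3, 1) = (18*(-2*(-4 + 1)))*3 = (18*(-2*(-3)))*3 = (18*6)*3 = 108*3 = 324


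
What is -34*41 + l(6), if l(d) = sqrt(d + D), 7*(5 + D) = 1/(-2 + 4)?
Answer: -1394 + sqrt(210)/14 ≈ -1393.0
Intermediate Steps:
D = -69/14 (D = -5 + 1/(7*(-2 + 4)) = -5 + (1/7)/2 = -5 + (1/7)*(1/2) = -5 + 1/14 = -69/14 ≈ -4.9286)
l(d) = sqrt(-69/14 + d) (l(d) = sqrt(d - 69/14) = sqrt(-69/14 + d))
-34*41 + l(6) = -34*41 + sqrt(-966 + 196*6)/14 = -1394 + sqrt(-966 + 1176)/14 = -1394 + sqrt(210)/14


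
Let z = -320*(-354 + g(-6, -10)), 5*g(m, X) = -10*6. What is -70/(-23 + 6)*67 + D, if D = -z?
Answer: -1986350/17 ≈ -1.1684e+5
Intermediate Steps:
g(m, X) = -12 (g(m, X) = (-10*6)/5 = (1/5)*(-60) = -12)
z = 117120 (z = -320*(-354 - 12) = -320*(-366) = 117120)
D = -117120 (D = -1*117120 = -117120)
-70/(-23 + 6)*67 + D = -70/(-23 + 6)*67 - 117120 = -70/(-17)*67 - 117120 = -70*(-1/17)*67 - 117120 = (70/17)*67 - 117120 = 4690/17 - 117120 = -1986350/17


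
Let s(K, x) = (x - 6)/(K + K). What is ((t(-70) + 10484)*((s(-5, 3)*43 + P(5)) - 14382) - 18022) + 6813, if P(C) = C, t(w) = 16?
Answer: -150834259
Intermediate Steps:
s(K, x) = (-6 + x)/(2*K) (s(K, x) = (-6 + x)/((2*K)) = (-6 + x)*(1/(2*K)) = (-6 + x)/(2*K))
((t(-70) + 10484)*((s(-5, 3)*43 + P(5)) - 14382) - 18022) + 6813 = ((16 + 10484)*((((½)*(-6 + 3)/(-5))*43 + 5) - 14382) - 18022) + 6813 = (10500*((((½)*(-⅕)*(-3))*43 + 5) - 14382) - 18022) + 6813 = (10500*(((3/10)*43 + 5) - 14382) - 18022) + 6813 = (10500*((129/10 + 5) - 14382) - 18022) + 6813 = (10500*(179/10 - 14382) - 18022) + 6813 = (10500*(-143641/10) - 18022) + 6813 = (-150823050 - 18022) + 6813 = -150841072 + 6813 = -150834259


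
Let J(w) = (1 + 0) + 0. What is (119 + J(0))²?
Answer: 14400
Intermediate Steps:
J(w) = 1 (J(w) = 1 + 0 = 1)
(119 + J(0))² = (119 + 1)² = 120² = 14400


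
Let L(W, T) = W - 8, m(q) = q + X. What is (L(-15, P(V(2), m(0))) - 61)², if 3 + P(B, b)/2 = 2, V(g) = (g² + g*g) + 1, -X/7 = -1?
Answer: 7056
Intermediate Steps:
X = 7 (X = -7*(-1) = 7)
m(q) = 7 + q (m(q) = q + 7 = 7 + q)
V(g) = 1 + 2*g² (V(g) = (g² + g²) + 1 = 2*g² + 1 = 1 + 2*g²)
P(B, b) = -2 (P(B, b) = -6 + 2*2 = -6 + 4 = -2)
L(W, T) = -8 + W
(L(-15, P(V(2), m(0))) - 61)² = ((-8 - 15) - 61)² = (-23 - 61)² = (-84)² = 7056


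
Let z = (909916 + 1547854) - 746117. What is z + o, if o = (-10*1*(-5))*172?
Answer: 1720253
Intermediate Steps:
z = 1711653 (z = 2457770 - 746117 = 1711653)
o = 8600 (o = -10*(-5)*172 = 50*172 = 8600)
z + o = 1711653 + 8600 = 1720253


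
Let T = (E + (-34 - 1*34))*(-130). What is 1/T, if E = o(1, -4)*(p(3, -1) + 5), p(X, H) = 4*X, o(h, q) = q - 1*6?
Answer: 1/30940 ≈ 3.2321e-5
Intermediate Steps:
o(h, q) = -6 + q (o(h, q) = q - 6 = -6 + q)
E = -170 (E = (-6 - 4)*(4*3 + 5) = -10*(12 + 5) = -10*17 = -170)
T = 30940 (T = (-170 + (-34 - 1*34))*(-130) = (-170 + (-34 - 34))*(-130) = (-170 - 68)*(-130) = -238*(-130) = 30940)
1/T = 1/30940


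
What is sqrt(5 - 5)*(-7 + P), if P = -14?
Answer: 0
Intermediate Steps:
sqrt(5 - 5)*(-7 + P) = sqrt(5 - 5)*(-7 - 14) = sqrt(0)*(-21) = 0*(-21) = 0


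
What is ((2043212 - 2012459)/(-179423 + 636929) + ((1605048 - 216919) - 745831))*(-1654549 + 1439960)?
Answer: -7006455300675961/50834 ≈ -1.3783e+11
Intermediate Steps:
((2043212 - 2012459)/(-179423 + 636929) + ((1605048 - 216919) - 745831))*(-1654549 + 1439960) = (30753/457506 + (1388129 - 745831))*(-214589) = (30753*(1/457506) + 642298)*(-214589) = (3417/50834 + 642298)*(-214589) = (32650579949/50834)*(-214589) = -7006455300675961/50834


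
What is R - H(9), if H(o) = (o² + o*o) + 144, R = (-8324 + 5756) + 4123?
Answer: 1249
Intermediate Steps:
R = 1555 (R = -2568 + 4123 = 1555)
H(o) = 144 + 2*o² (H(o) = (o² + o²) + 144 = 2*o² + 144 = 144 + 2*o²)
R - H(9) = 1555 - (144 + 2*9²) = 1555 - (144 + 2*81) = 1555 - (144 + 162) = 1555 - 1*306 = 1555 - 306 = 1249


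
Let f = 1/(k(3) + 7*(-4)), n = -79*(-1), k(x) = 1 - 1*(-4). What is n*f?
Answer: -79/23 ≈ -3.4348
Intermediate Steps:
k(x) = 5 (k(x) = 1 + 4 = 5)
n = 79
f = -1/23 (f = 1/(5 + 7*(-4)) = 1/(5 - 28) = 1/(-23) = -1/23 ≈ -0.043478)
n*f = 79*(-1/23) = -79/23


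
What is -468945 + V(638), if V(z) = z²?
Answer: -61901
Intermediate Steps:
-468945 + V(638) = -468945 + 638² = -468945 + 407044 = -61901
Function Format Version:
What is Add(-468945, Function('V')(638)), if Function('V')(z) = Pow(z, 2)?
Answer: -61901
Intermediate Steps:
Add(-468945, Function('V')(638)) = Add(-468945, Pow(638, 2)) = Add(-468945, 407044) = -61901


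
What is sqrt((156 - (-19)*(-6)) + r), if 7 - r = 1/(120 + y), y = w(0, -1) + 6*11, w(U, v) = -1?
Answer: 2*sqrt(419210)/185 ≈ 6.9996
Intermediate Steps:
y = 65 (y = -1 + 6*11 = -1 + 66 = 65)
r = 1294/185 (r = 7 - 1/(120 + 65) = 7 - 1/185 = 1294/185 ≈ 6.9946)
sqrt((156 - (-19)*(-6)) + r) = sqrt((156 - (-19)*(-6)) + 1294/185) = sqrt((156 - 1*114) + 1294/185) = sqrt((156 - 114) + 1294/185) = sqrt(42 + 1294/185) = sqrt(9064/185) = 2*sqrt(419210)/185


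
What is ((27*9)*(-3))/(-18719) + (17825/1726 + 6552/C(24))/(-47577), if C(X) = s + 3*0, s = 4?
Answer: 6608152211/1537165007538 ≈ 0.0042989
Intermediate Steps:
C(X) = 4 (C(X) = 4 + 3*0 = 4 + 0 = 4)
((27*9)*(-3))/(-18719) + (17825/1726 + 6552/C(24))/(-47577) = ((27*9)*(-3))/(-18719) + (17825/1726 + 6552/4)/(-47577) = (243*(-3))*(-1/18719) + (17825*(1/1726) + 6552*(¼))*(-1/47577) = -729*(-1/18719) + (17825/1726 + 1638)*(-1/47577) = 729/18719 + (2845013/1726)*(-1/47577) = 729/18719 - 2845013/82117902 = 6608152211/1537165007538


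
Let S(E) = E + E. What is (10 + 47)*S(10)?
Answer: 1140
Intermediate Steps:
S(E) = 2*E
(10 + 47)*S(10) = (10 + 47)*(2*10) = 57*20 = 1140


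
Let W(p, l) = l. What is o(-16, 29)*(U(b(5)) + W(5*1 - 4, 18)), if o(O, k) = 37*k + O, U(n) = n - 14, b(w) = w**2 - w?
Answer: 25368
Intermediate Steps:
U(n) = -14 + n
o(O, k) = O + 37*k
o(-16, 29)*(U(b(5)) + W(5*1 - 4, 18)) = (-16 + 37*29)*((-14 + 5*(-1 + 5)) + 18) = (-16 + 1073)*((-14 + 5*4) + 18) = 1057*((-14 + 20) + 18) = 1057*(6 + 18) = 1057*24 = 25368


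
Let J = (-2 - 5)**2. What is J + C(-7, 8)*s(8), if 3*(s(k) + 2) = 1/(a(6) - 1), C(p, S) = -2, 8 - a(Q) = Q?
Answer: 157/3 ≈ 52.333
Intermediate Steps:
a(Q) = 8 - Q
s(k) = -5/3 (s(k) = -2 + 1/(3*((8 - 1*6) - 1)) = -2 + 1/(3*((8 - 6) - 1)) = -2 + 1/(3*(2 - 1)) = -2 + (1/3)/1 = -2 + (1/3)*1 = -2 + 1/3 = -5/3)
J = 49 (J = (-7)**2 = 49)
J + C(-7, 8)*s(8) = 49 - 2*(-5/3) = 49 + 10/3 = 157/3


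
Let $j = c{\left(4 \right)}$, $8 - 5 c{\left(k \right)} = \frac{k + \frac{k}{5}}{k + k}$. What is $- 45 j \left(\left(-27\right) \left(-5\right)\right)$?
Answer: $-8991$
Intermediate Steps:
$c{\left(k \right)} = \frac{37}{25}$ ($c{\left(k \right)} = \frac{8}{5} - \frac{\left(k + \frac{k}{5}\right) \frac{1}{k + k}}{5} = \frac{8}{5} - \frac{\left(k + k \frac{1}{5}\right) \frac{1}{2 k}}{5} = \frac{8}{5} - \frac{\left(k + \frac{k}{5}\right) \frac{1}{2 k}}{5} = \frac{8}{5} - \frac{\frac{6 k}{5} \frac{1}{2 k}}{5} = \frac{8}{5} - \frac{3}{25} = \frac{37}{25}$)
$j = \frac{37}{25} \approx 1.48$
$- 45 j \left(\left(-27\right) \left(-5\right)\right) = \left(-45\right) \frac{37}{25} \left(\left(-27\right) \left(-5\right)\right) = \left(- \frac{333}{5}\right) 135 = -8991$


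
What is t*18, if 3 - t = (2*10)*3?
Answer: -1026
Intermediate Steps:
t = -57 (t = 3 - 2*10*3 = 3 - 20*3 = 3 - 1*60 = 3 - 60 = -57)
t*18 = -57*18 = -1026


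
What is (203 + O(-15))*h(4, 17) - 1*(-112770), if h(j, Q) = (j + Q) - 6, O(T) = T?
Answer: 115590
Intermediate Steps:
h(j, Q) = -6 + Q + j (h(j, Q) = (Q + j) - 6 = -6 + Q + j)
(203 + O(-15))*h(4, 17) - 1*(-112770) = (203 - 15)*(-6 + 17 + 4) - 1*(-112770) = 188*15 + 112770 = 2820 + 112770 = 115590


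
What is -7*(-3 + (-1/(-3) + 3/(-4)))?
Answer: 287/12 ≈ 23.917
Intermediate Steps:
-7*(-3 + (-1/(-3) + 3/(-4))) = -7*(-3 + (-1*(-1/3) + 3*(-1/4))) = -7*(-3 + (1/3 - 3/4)) = -7*(-3 - 5/12) = -7*(-41/12) = 287/12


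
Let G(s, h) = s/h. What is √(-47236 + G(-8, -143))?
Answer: 2*I*√241481955/143 ≈ 217.34*I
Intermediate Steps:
√(-47236 + G(-8, -143)) = √(-47236 - 8/(-143)) = √(-47236 - 8*(-1/143)) = √(-47236 + 8/143) = √(-6754740/143) = 2*I*√241481955/143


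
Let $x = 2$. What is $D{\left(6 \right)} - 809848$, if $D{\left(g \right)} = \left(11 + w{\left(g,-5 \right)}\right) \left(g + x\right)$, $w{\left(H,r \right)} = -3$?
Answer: $-809784$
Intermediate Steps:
$D{\left(g \right)} = 16 + 8 g$ ($D{\left(g \right)} = \left(11 - 3\right) \left(g + 2\right) = 8 \left(2 + g\right) = 16 + 8 g$)
$D{\left(6 \right)} - 809848 = \left(16 + 8 \cdot 6\right) - 809848 = \left(16 + 48\right) - 809848 = 64 - 809848 = -809784$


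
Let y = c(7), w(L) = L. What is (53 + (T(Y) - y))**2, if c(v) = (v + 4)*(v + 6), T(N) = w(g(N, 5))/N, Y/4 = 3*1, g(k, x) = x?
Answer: 1155625/144 ≈ 8025.2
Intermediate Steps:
Y = 12 (Y = 4*(3*1) = 4*3 = 12)
T(N) = 5/N
c(v) = (4 + v)*(6 + v)
y = 143 (y = 24 + 7**2 + 10*7 = 24 + 49 + 70 = 143)
(53 + (T(Y) - y))**2 = (53 + (5/12 - 1*143))**2 = (53 + (5*(1/12) - 143))**2 = (53 + (5/12 - 143))**2 = (53 - 1711/12)**2 = (-1075/12)**2 = 1155625/144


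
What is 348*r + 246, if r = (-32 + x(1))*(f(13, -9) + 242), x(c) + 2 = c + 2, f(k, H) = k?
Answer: -2750694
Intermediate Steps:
x(c) = c (x(c) = -2 + (c + 2) = -2 + (2 + c) = c)
r = -7905 (r = (-32 + 1)*(13 + 242) = -31*255 = -7905)
348*r + 246 = 348*(-7905) + 246 = -2750940 + 246 = -2750694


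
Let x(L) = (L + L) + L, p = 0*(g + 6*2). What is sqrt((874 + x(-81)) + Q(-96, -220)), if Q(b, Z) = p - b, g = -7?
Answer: sqrt(727) ≈ 26.963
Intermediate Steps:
p = 0 (p = 0*(-7 + 6*2) = 0*(-7 + 12) = 0*5 = 0)
x(L) = 3*L (x(L) = 2*L + L = 3*L)
Q(b, Z) = -b (Q(b, Z) = 0 - b = -b)
sqrt((874 + x(-81)) + Q(-96, -220)) = sqrt((874 + 3*(-81)) - 1*(-96)) = sqrt((874 - 243) + 96) = sqrt(631 + 96) = sqrt(727)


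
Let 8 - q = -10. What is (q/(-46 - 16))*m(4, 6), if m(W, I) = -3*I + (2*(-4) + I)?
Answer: 180/31 ≈ 5.8064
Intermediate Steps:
q = 18 (q = 8 - 1*(-10) = 8 + 10 = 18)
m(W, I) = -8 - 2*I (m(W, I) = -3*I + (-8 + I) = -8 - 2*I)
(q/(-46 - 16))*m(4, 6) = (18/(-46 - 16))*(-8 - 2*6) = (18/(-62))*(-8 - 12) = -1/62*18*(-20) = -9/31*(-20) = 180/31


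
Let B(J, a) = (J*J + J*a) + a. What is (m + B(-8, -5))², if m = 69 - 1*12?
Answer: 24336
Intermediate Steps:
B(J, a) = a + J² + J*a (B(J, a) = (J² + J*a) + a = a + J² + J*a)
m = 57 (m = 69 - 12 = 57)
(m + B(-8, -5))² = (57 + (-5 + (-8)² - 8*(-5)))² = (57 + (-5 + 64 + 40))² = (57 + 99)² = 156² = 24336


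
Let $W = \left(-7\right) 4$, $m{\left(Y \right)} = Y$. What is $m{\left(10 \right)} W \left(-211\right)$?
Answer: $59080$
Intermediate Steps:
$W = -28$
$m{\left(10 \right)} W \left(-211\right) = 10 \left(-28\right) \left(-211\right) = \left(-280\right) \left(-211\right) = 59080$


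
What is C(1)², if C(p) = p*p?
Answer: 1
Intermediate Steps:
C(p) = p²
C(1)² = (1²)² = 1² = 1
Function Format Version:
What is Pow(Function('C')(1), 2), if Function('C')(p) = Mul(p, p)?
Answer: 1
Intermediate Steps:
Function('C')(p) = Pow(p, 2)
Pow(Function('C')(1), 2) = Pow(Pow(1, 2), 2) = Pow(1, 2) = 1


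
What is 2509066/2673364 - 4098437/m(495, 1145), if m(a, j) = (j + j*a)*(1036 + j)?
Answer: 774214159390063/827829565390320 ≈ 0.93523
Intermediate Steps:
m(a, j) = (1036 + j)*(j + a*j) (m(a, j) = (j + a*j)*(1036 + j) = (1036 + j)*(j + a*j))
2509066/2673364 - 4098437/m(495, 1145) = 2509066/2673364 - 4098437*1/(1145*(1036 + 1145 + 1036*495 + 495*1145)) = 2509066*(1/2673364) - 4098437*1/(1145*(1036 + 1145 + 512820 + 566775)) = 1254533/1336682 - 4098437/(1145*1081776) = 1254533/1336682 - 4098437/1238633520 = 774214159390063/827829565390320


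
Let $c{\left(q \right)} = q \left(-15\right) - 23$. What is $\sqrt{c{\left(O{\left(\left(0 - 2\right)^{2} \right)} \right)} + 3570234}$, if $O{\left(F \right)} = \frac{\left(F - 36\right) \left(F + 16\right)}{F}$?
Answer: $\sqrt{3572611} \approx 1890.1$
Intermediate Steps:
$O{\left(F \right)} = \frac{\left(-36 + F\right) \left(16 + F\right)}{F}$
$c{\left(q \right)} = -23 - 15 q$ ($c{\left(q \right)} = - 15 q - 23 = -23 - 15 q$)
$\sqrt{c{\left(O{\left(\left(0 - 2\right)^{2} \right)} \right)} + 3570234} = \sqrt{\left(-23 - 15 \left(-20 + \left(0 - 2\right)^{2} - \frac{576}{\left(0 - 2\right)^{2}}\right)\right) + 3570234} = \sqrt{\left(-23 - 15 \left(-20 + \left(-2\right)^{2} - \frac{576}{\left(-2\right)^{2}}\right)\right) + 3570234} = \sqrt{\left(-23 - 15 \left(-20 + 4 - \frac{576}{4}\right)\right) + 3570234} = \sqrt{\left(-23 - 15 \left(-20 + 4 - 144\right)\right) + 3570234} = \sqrt{\left(-23 - -2400\right) + 3570234} = \sqrt{\left(-23 + 2400\right) + 3570234} = \sqrt{2377 + 3570234} = \sqrt{3572611}$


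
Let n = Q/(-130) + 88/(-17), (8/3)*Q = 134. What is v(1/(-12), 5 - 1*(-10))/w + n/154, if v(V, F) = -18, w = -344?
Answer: 948449/58538480 ≈ 0.016202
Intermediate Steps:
Q = 201/4 (Q = (3/8)*134 = 201/4 ≈ 50.250)
n = -49177/8840 (n = (201/4)/(-130) + 88/(-17) = (201/4)*(-1/130) + 88*(-1/17) = -201/520 - 88/17 = -49177/8840 ≈ -5.5630)
v(1/(-12), 5 - 1*(-10))/w + n/154 = -18/(-344) - 49177/8840/154 = -18*(-1/344) - 49177/8840*1/154 = 9/172 - 49177/1361360 = 948449/58538480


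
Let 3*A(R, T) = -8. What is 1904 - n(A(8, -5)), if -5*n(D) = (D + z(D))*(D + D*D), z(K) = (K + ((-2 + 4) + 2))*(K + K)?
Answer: 153520/81 ≈ 1895.3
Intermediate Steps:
A(R, T) = -8/3 (A(R, T) = (1/3)*(-8) = -8/3)
z(K) = 2*K*(4 + K) (z(K) = (K + (2 + 2))*(2*K) = (K + 4)*(2*K) = (4 + K)*(2*K) = 2*K*(4 + K))
n(D) = -(D + D**2)*(D + 2*D*(4 + D))/5 (n(D) = -(D + 2*D*(4 + D))*(D + D*D)/5 = -(D + 2*D*(4 + D))*(D + D**2)/5 = -(D + D**2)*(D + 2*D*(4 + D))/5)
1904 - n(A(8, -5)) = 1904 - (-8/3)**2*(-9 - 11*(-8/3) - 2*(-8/3)**2)/5 = 1904 - 64*(-9 + 88/3 - 2*64/9)/(5*9) = 1904 - 64*(-9 + 88/3 - 128/9)/(5*9) = 1904 - 64*55/(5*9*9) = 1904 - 1*704/81 = 1904 - 704/81 = 153520/81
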